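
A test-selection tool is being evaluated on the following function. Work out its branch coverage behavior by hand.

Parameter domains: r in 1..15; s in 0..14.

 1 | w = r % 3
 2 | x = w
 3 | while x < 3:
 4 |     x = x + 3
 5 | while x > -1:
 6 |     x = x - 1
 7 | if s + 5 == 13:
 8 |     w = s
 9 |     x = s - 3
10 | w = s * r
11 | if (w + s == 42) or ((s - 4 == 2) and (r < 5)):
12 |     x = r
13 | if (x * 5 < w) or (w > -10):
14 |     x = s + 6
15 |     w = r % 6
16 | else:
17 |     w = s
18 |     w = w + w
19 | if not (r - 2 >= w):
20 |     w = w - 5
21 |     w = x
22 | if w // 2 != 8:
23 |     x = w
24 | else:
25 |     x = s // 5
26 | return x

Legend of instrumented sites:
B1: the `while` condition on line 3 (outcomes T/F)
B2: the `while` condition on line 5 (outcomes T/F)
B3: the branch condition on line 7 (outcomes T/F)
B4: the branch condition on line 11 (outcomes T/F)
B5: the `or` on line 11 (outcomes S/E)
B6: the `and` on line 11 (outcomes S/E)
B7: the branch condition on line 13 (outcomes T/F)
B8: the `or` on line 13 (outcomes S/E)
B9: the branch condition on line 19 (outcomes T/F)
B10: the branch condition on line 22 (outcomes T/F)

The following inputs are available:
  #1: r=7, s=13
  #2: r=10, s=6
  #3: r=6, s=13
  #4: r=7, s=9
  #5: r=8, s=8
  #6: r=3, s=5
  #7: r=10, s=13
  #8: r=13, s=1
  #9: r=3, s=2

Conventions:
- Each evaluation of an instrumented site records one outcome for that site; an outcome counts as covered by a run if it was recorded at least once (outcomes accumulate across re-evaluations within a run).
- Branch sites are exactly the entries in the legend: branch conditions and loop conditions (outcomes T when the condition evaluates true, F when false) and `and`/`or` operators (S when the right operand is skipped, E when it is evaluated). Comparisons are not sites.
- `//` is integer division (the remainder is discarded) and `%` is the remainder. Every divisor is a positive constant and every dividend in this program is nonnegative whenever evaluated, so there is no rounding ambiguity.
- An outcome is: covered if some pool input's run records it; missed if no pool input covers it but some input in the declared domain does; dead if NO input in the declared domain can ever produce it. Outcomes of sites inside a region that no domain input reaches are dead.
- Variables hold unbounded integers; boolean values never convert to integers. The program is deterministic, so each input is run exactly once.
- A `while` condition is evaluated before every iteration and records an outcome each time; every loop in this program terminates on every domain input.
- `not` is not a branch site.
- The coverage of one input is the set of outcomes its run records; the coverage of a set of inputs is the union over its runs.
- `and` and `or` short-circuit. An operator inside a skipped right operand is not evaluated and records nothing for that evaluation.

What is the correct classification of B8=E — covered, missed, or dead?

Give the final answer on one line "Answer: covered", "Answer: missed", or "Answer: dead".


no pool input records B8=E
but domain input (r=1, s=8) does record it -> reachable, so missed
Answer: missed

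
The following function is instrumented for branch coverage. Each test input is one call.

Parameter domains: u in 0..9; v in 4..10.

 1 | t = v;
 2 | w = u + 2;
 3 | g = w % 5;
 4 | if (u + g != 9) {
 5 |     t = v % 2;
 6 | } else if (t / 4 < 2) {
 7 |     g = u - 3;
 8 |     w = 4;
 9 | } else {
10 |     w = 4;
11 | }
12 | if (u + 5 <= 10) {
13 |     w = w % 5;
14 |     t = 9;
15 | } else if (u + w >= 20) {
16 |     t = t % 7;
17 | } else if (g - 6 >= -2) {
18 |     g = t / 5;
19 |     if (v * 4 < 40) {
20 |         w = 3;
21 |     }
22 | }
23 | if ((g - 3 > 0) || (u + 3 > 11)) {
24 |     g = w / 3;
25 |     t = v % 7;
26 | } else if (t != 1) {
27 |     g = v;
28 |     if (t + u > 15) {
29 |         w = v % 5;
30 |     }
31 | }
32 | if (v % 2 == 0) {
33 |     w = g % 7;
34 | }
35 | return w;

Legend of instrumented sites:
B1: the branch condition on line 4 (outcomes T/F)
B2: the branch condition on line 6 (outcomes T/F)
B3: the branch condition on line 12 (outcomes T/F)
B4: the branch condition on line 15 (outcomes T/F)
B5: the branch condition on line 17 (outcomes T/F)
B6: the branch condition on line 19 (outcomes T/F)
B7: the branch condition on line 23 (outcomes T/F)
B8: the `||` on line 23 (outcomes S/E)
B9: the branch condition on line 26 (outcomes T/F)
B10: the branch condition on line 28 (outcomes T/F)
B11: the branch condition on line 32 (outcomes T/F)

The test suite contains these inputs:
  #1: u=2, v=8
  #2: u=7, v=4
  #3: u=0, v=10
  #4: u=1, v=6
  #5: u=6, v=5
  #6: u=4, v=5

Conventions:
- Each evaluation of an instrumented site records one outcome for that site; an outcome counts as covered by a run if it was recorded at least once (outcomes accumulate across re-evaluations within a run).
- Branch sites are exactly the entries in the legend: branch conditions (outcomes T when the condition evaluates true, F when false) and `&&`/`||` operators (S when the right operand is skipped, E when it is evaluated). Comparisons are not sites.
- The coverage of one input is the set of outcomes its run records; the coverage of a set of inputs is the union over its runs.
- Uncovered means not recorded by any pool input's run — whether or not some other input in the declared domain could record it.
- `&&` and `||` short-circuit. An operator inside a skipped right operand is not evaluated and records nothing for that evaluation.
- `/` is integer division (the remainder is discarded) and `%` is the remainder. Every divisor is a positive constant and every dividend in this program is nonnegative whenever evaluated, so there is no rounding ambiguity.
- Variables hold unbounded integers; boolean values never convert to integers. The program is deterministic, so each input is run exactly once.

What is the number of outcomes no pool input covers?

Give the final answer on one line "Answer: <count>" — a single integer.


input #1, u=2, v=8: outcomes B1=T, B3=T, B7=T, B8=S, B11=T
input #2, u=7, v=4: outcomes B1=T, B3=F, B4=F, B5=T, B6=T, B7=F, B8=E, B9=T, B10=F, B11=T
input #3, u=0, v=10: outcomes B1=T, B3=T, B7=F, B8=E, B9=T, B10=F, B11=T
input #4, u=1, v=6: outcomes B1=T, B3=T, B7=F, B8=E, B9=T, B10=F, B11=T
input #5, u=6, v=5: outcomes B1=F, B2=T, B3=F, B4=F, B5=F, B7=F, B8=E, B9=T, B10=F, B11=F
input #6, u=4, v=5: outcomes B1=T, B3=T, B7=F, B8=E, B9=T, B10=F, B11=F
union over the pool: B1=T, B1=F, B2=T, B3=T, B3=F, B4=F, B5=T, B5=F, B6=T, B7=T, B7=F, B8=S, B8=E, B9=T, B10=F, B11=T, B11=F
uncovered (5 of 22): B2=F, B4=T, B6=F, B9=F, B10=T
Answer: 5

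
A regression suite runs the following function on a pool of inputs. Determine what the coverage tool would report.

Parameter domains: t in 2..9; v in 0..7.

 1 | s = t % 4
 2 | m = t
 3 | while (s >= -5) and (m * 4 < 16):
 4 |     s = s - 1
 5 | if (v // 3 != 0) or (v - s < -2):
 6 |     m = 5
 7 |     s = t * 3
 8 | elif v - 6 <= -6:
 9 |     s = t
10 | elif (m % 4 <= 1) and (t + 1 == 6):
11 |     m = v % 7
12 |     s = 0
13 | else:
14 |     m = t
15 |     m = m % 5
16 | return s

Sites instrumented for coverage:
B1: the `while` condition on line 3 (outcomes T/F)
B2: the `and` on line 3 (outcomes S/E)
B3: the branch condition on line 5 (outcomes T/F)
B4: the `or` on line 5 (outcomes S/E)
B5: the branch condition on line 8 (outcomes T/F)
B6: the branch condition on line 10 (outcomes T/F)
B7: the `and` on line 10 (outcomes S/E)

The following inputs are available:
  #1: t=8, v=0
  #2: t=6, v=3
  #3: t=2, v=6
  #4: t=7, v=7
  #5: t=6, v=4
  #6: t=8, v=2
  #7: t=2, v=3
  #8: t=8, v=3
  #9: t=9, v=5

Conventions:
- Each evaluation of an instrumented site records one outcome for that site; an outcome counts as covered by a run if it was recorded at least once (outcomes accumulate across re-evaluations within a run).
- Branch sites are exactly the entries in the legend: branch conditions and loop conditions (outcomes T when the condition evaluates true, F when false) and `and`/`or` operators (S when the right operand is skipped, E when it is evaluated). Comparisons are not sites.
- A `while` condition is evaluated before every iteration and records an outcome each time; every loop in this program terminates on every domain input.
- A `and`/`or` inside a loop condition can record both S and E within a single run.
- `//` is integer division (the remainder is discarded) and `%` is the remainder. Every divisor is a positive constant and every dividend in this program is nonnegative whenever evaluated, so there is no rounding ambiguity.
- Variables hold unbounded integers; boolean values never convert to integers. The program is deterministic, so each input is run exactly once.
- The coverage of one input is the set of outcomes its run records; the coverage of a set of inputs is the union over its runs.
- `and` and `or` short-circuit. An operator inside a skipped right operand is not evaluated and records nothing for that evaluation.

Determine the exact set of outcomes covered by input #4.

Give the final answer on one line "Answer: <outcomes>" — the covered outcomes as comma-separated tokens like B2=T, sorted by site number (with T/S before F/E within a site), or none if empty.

Simulating input #4 (t=7, v=7) step by step:
  B2->E, B1->F, B4->S, B3->T
as a set, this run covers: B1=F, B2=E, B3=T, B4=S

Answer: B1=F, B2=E, B3=T, B4=S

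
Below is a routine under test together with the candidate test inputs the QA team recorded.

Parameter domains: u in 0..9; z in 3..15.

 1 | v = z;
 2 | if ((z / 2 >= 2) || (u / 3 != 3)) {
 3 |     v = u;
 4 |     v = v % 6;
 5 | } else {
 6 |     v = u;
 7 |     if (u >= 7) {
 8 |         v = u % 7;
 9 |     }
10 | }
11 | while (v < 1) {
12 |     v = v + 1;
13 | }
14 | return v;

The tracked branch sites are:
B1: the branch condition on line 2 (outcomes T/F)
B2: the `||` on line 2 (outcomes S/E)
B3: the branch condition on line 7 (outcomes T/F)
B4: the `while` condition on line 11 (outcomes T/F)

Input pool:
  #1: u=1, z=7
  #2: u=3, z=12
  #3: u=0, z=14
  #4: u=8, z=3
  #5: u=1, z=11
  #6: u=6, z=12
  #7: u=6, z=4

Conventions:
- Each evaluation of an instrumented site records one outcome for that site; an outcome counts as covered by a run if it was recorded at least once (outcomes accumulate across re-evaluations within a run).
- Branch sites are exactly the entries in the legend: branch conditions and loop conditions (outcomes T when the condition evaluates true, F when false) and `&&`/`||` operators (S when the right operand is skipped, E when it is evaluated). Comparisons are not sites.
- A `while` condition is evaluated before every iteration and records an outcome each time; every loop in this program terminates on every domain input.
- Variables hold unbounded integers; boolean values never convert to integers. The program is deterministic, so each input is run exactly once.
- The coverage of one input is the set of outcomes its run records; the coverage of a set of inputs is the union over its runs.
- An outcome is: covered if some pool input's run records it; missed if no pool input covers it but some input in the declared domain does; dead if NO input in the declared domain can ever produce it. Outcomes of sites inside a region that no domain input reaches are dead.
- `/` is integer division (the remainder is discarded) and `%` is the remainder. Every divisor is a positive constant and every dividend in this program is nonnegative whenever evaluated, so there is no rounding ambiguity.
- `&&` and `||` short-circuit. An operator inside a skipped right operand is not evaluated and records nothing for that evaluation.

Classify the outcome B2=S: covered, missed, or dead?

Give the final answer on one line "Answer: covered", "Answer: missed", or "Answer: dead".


B2=S is recorded by pool input(s) 1, 2, 3, 5, 6, 7 -> covered
Answer: covered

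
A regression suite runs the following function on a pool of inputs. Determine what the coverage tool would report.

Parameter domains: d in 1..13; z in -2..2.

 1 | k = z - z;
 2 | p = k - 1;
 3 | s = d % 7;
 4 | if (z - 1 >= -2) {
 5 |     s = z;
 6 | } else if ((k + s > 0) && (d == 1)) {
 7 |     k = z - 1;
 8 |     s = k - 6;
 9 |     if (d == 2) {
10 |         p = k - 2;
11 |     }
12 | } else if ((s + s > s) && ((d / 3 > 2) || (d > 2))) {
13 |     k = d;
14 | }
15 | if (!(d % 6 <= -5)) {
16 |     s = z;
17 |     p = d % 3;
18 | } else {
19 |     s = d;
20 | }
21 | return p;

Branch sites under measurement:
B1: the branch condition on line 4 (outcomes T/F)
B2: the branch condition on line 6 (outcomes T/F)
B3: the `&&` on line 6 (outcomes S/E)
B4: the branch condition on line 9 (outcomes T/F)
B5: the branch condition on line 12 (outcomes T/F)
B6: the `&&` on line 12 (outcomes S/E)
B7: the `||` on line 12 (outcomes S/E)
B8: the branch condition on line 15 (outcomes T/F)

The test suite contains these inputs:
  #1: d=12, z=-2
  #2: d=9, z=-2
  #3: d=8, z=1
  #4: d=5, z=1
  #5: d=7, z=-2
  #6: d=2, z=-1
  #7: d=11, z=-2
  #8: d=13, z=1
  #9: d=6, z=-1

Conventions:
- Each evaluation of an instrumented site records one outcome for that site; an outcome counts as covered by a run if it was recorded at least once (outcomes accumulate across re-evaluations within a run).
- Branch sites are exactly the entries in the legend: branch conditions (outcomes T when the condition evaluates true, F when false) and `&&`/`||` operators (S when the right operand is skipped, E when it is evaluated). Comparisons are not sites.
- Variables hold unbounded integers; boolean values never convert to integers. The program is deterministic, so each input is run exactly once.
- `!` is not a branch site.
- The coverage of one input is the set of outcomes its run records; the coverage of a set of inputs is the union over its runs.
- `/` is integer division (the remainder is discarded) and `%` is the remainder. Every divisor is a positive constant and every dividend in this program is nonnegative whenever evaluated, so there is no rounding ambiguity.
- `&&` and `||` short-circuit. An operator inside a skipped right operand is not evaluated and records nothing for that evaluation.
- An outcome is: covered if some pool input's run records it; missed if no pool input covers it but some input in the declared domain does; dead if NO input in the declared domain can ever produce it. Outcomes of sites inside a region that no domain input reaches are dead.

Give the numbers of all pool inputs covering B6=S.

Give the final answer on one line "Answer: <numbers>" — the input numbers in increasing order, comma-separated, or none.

input #1 (d=12, z=-2): does not record B6=S
input #2 (d=9, z=-2): does not record B6=S
input #3 (d=8, z=1): does not record B6=S
input #4 (d=5, z=1): does not record B6=S
input #5 (d=7, z=-2): records B6=S
input #6 (d=2, z=-1): does not record B6=S
input #7 (d=11, z=-2): does not record B6=S
input #8 (d=13, z=1): does not record B6=S
input #9 (d=6, z=-1): does not record B6=S

Answer: 5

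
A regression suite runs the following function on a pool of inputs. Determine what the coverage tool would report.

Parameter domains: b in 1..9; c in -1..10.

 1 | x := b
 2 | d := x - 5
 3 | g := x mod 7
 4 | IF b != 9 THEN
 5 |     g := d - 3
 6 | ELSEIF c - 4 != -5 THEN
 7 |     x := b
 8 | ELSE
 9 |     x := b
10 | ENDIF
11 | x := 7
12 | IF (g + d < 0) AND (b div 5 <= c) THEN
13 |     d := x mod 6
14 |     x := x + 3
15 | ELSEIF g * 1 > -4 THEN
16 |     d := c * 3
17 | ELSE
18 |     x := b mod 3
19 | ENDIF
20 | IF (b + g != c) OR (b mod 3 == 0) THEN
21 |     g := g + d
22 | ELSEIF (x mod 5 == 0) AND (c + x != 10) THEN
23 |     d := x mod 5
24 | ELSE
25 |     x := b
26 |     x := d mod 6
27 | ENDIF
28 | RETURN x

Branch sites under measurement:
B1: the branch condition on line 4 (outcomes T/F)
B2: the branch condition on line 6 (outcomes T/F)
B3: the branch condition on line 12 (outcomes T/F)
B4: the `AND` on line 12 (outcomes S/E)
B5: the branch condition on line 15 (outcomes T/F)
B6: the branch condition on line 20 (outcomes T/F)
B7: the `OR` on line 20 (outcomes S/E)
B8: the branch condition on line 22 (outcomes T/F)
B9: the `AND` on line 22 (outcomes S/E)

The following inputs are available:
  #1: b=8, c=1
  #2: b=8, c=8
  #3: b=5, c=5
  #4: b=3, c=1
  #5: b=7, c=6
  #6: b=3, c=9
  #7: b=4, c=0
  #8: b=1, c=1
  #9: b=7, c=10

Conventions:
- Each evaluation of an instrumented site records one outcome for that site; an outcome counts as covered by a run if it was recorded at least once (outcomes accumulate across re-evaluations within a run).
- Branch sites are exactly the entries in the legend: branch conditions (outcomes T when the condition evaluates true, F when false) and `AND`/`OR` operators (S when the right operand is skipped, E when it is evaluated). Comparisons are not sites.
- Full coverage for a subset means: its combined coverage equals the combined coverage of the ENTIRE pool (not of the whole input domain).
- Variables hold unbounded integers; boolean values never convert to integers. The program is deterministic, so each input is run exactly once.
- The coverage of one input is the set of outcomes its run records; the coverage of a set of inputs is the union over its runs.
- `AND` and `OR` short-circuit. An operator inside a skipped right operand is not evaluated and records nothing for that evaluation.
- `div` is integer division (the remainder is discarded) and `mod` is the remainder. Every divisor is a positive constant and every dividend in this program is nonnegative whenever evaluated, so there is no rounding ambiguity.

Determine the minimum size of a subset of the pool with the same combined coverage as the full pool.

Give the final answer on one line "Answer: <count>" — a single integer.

#1 (b=8, c=1) -> B1->T, B4->S, B3->F, B5->T, B7->S, B6->T; covered: B1=T, B3=F, B4=S, B5=T, B6=T, B7=S
#2 (b=8, c=8) -> B1->T, B4->S, B3->F, B5->T, B7->E, B6->F, B9->S, B8->F; covered: B1=T, B3=F, B4=S, B5=T, B6=F, B7=E, B8=F, B9=S
#3 (b=5, c=5) -> B1->T, B4->E, B3->T, B7->S, B6->T; covered: B1=T, B3=T, B4=E, B6=T, B7=S
#4 (b=3, c=1) -> B1->T, B4->E, B3->T, B7->S, B6->T; covered: B1=T, B3=T, B4=E, B6=T, B7=S
#5 (b=7, c=6) -> B1->T, B4->S, B3->F, B5->T, B7->E, B6->F, B9->S, B8->F; covered: B1=T, B3=F, B4=S, B5=T, B6=F, B7=E, B8=F, B9=S
#6 (b=3, c=9) -> B1->T, B4->E, B3->T, B7->S, B6->T; covered: B1=T, B3=T, B4=E, B6=T, B7=S
#7 (b=4, c=0) -> B1->T, B4->E, B3->T, B7->E, B6->F, B9->E, B8->F; covered: B1=T, B3=T, B4=E, B6=F, B7=E, B8=F, B9=E
#8 (b=1, c=1) -> B1->T, B4->E, B3->T, B7->S, B6->T; covered: B1=T, B3=T, B4=E, B6=T, B7=S
#9 (b=7, c=10) -> B1->T, B4->S, B3->F, B5->T, B7->S, B6->T; covered: B1=T, B3=F, B4=S, B5=T, B6=T, B7=S
the full pool covers 13 outcomes: B1=T, B3=T, B3=F, B4=S, B4=E, B5=T, B6=T, B6=F, B7=S, B7=E, B8=F, B9=S, B9=E
size 1 is not enough: best union over all size-1 subsets is 8/13
size 2 is not enough: best union over all size-2 subsets is 12/13
inputs {1, 2, 7} (size 3) cover everything; no size-3 subset with a lexicographically smaller index list covers all 13

Answer: 3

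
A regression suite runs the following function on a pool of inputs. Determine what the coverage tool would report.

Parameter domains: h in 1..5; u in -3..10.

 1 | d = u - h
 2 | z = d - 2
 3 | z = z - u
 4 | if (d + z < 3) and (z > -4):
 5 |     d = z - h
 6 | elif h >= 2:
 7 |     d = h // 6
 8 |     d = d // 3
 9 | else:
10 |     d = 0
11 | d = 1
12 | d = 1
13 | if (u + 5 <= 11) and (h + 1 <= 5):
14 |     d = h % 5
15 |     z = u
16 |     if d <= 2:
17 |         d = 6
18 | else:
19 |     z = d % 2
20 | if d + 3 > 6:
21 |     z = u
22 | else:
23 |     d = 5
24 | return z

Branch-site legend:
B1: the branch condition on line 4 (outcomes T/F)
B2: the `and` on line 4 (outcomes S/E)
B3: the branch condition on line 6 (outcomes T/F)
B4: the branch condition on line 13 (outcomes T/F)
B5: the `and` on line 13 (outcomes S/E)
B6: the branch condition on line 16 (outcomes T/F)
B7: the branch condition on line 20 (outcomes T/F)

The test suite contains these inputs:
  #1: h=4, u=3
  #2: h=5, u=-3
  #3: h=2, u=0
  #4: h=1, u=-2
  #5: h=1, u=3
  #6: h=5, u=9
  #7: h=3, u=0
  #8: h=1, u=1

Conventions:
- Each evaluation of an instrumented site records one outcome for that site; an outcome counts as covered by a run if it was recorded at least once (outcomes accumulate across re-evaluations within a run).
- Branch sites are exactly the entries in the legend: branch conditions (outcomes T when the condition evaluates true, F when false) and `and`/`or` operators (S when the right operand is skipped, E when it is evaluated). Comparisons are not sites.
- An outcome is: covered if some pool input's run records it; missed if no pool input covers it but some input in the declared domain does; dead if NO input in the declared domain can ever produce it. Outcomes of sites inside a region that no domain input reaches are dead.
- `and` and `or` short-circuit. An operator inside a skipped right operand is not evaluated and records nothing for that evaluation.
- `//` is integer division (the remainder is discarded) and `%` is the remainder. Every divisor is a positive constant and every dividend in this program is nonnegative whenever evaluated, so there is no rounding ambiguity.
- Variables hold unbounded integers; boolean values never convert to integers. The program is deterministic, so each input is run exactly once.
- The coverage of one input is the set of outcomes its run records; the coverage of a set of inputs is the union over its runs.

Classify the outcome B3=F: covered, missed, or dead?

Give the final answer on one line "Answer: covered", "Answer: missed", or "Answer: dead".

no pool input records B3=F
but domain input (h=1, u=7) does record it -> reachable, so missed

Answer: missed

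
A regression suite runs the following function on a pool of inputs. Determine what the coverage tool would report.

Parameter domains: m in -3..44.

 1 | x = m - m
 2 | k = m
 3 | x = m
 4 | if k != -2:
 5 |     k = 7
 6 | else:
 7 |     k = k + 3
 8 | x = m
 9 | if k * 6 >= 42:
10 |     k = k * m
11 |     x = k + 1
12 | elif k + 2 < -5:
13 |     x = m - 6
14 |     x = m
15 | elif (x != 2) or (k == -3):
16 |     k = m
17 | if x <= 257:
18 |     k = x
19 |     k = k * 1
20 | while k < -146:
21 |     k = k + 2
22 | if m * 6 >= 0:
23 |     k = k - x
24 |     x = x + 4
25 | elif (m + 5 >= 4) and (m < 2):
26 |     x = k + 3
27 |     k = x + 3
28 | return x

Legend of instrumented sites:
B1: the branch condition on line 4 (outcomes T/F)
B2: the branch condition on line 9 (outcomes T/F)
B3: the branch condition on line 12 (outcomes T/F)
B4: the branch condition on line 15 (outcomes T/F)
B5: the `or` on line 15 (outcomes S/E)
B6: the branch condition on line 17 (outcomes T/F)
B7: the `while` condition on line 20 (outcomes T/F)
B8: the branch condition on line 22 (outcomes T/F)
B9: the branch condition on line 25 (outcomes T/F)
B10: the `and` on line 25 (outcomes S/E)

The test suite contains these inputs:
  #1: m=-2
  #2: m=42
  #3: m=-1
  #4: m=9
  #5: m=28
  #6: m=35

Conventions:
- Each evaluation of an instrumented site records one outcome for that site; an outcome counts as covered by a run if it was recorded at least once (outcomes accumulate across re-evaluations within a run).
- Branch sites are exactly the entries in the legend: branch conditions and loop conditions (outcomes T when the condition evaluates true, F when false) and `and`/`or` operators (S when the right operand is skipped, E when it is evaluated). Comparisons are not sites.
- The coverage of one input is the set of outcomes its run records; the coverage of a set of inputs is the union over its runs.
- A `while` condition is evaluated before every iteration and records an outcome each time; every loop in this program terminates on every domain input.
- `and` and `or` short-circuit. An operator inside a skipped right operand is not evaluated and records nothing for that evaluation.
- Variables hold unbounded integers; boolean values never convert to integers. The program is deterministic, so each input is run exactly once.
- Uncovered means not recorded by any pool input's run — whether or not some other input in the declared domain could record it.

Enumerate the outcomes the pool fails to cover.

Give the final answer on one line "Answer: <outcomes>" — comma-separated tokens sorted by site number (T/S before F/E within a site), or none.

input #1, m=-2: outcomes B1=F, B2=F, B3=F, B4=T, B5=S, B6=T, B7=F, B8=F, B9=F, B10=S
input #2, m=42: outcomes B1=T, B2=T, B6=F, B7=F, B8=T
input #3, m=-1: outcomes B1=T, B2=T, B6=T, B7=F, B8=F, B9=T, B10=E
input #4, m=9: outcomes B1=T, B2=T, B6=T, B7=F, B8=T
input #5, m=28: outcomes B1=T, B2=T, B6=T, B7=F, B8=T
input #6, m=35: outcomes B1=T, B2=T, B6=T, B7=F, B8=T
union over the pool: B1=T, B1=F, B2=T, B2=F, B3=F, B4=T, B5=S, B6=T, B6=F, B7=F, B8=T, B8=F, B9=T, B9=F, B10=S, B10=E
uncovered (4 of 20): B3=T, B4=F, B5=E, B7=T

Answer: B3=T, B4=F, B5=E, B7=T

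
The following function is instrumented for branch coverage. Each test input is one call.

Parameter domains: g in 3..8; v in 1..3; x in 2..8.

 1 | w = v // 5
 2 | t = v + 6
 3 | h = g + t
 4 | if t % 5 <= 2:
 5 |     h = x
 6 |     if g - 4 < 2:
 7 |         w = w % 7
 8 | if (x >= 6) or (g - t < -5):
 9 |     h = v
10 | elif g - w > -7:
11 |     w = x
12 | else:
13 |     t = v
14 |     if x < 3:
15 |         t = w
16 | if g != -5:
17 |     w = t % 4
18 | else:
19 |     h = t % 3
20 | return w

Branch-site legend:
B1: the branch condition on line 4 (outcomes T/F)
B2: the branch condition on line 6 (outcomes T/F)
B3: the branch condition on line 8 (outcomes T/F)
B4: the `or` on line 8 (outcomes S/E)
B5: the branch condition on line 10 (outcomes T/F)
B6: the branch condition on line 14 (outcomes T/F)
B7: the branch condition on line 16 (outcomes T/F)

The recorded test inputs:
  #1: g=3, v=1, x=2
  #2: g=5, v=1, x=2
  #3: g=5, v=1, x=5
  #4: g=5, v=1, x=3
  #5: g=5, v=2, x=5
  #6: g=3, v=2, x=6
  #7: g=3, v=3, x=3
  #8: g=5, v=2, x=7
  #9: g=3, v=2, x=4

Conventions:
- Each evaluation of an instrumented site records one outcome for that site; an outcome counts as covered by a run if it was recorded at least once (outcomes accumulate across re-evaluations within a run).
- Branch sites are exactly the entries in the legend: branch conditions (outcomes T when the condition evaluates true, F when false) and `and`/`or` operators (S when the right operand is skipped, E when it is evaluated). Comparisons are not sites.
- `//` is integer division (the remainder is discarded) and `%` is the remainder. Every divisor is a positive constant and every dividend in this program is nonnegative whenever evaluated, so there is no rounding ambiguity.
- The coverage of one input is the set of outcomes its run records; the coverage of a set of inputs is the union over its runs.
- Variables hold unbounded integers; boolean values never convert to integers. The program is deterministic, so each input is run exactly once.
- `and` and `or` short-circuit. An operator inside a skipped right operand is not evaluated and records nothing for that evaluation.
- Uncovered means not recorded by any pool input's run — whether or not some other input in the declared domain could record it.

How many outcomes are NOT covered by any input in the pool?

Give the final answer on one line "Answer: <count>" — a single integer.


test 1 (g=3, v=1, x=2) fires B1->T, B2->T, B4->E, B3->F, B5->T, B7->T; hits B1=T, B2=T, B3=F, B4=E, B5=T, B7=T
test 2 (g=5, v=1, x=2) fires B1->T, B2->T, B4->E, B3->F, B5->T, B7->T; hits B1=T, B2=T, B3=F, B4=E, B5=T, B7=T
test 3 (g=5, v=1, x=5) fires B1->T, B2->T, B4->E, B3->F, B5->T, B7->T; hits B1=T, B2=T, B3=F, B4=E, B5=T, B7=T
test 4 (g=5, v=1, x=3) fires B1->T, B2->T, B4->E, B3->F, B5->T, B7->T; hits B1=T, B2=T, B3=F, B4=E, B5=T, B7=T
test 5 (g=5, v=2, x=5) fires B1->F, B4->E, B3->F, B5->T, B7->T; hits B1=F, B3=F, B4=E, B5=T, B7=T
test 6 (g=3, v=2, x=6) fires B1->F, B4->S, B3->T, B7->T; hits B1=F, B3=T, B4=S, B7=T
test 7 (g=3, v=3, x=3) fires B1->F, B4->E, B3->T, B7->T; hits B1=F, B3=T, B4=E, B7=T
test 8 (g=5, v=2, x=7) fires B1->F, B4->S, B3->T, B7->T; hits B1=F, B3=T, B4=S, B7=T
test 9 (g=3, v=2, x=4) fires B1->F, B4->E, B3->F, B5->T, B7->T; hits B1=F, B3=F, B4=E, B5=T, B7=T
union over the pool: B1=T, B1=F, B2=T, B3=T, B3=F, B4=S, B4=E, B5=T, B7=T
uncovered (5 of 14): B2=F, B5=F, B6=T, B6=F, B7=F
Answer: 5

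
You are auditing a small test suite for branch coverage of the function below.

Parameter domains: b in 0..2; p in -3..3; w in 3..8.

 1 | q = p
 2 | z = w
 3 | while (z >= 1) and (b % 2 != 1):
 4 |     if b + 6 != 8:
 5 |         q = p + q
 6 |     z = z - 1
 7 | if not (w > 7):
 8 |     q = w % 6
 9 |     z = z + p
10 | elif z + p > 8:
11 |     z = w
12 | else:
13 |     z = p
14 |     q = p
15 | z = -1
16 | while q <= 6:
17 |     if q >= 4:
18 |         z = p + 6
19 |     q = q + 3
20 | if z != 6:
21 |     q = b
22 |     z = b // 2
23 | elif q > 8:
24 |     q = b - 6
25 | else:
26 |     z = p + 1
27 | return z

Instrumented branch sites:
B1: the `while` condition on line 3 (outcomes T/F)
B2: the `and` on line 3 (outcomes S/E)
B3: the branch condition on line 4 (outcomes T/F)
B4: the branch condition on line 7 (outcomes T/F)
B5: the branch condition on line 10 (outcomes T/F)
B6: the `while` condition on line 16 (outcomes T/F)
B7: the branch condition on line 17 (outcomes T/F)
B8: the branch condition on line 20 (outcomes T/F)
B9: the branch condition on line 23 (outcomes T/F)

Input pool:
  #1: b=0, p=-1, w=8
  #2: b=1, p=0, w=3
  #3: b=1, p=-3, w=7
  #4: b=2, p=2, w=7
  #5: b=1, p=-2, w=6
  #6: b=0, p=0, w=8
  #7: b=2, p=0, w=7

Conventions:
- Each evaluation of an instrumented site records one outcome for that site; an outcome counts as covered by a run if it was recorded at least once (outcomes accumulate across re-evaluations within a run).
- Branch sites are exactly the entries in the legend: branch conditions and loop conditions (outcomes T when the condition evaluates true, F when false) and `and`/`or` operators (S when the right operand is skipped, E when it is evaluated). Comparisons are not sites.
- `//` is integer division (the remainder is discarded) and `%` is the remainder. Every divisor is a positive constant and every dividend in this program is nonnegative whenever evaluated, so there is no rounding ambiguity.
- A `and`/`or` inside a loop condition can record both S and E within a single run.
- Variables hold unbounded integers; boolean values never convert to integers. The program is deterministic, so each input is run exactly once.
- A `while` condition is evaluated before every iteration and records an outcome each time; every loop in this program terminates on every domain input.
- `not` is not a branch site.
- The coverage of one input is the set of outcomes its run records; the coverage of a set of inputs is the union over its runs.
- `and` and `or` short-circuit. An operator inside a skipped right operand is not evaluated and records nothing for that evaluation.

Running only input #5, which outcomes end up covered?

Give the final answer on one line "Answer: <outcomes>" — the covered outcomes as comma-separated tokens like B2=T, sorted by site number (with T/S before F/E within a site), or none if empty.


Simulating input #5 (b=1, p=-2, w=6) step by step:
  B2->E, B1->F, B4->T, B6->T, B7->F, B6->T, B7->F, B6->T, B7->T, B6->F
  B8->T
distinct outcomes covered: B1=F, B2=E, B4=T, B6=T, B6=F, B7=T, B7=F, B8=T
Answer: B1=F, B2=E, B4=T, B6=T, B6=F, B7=T, B7=F, B8=T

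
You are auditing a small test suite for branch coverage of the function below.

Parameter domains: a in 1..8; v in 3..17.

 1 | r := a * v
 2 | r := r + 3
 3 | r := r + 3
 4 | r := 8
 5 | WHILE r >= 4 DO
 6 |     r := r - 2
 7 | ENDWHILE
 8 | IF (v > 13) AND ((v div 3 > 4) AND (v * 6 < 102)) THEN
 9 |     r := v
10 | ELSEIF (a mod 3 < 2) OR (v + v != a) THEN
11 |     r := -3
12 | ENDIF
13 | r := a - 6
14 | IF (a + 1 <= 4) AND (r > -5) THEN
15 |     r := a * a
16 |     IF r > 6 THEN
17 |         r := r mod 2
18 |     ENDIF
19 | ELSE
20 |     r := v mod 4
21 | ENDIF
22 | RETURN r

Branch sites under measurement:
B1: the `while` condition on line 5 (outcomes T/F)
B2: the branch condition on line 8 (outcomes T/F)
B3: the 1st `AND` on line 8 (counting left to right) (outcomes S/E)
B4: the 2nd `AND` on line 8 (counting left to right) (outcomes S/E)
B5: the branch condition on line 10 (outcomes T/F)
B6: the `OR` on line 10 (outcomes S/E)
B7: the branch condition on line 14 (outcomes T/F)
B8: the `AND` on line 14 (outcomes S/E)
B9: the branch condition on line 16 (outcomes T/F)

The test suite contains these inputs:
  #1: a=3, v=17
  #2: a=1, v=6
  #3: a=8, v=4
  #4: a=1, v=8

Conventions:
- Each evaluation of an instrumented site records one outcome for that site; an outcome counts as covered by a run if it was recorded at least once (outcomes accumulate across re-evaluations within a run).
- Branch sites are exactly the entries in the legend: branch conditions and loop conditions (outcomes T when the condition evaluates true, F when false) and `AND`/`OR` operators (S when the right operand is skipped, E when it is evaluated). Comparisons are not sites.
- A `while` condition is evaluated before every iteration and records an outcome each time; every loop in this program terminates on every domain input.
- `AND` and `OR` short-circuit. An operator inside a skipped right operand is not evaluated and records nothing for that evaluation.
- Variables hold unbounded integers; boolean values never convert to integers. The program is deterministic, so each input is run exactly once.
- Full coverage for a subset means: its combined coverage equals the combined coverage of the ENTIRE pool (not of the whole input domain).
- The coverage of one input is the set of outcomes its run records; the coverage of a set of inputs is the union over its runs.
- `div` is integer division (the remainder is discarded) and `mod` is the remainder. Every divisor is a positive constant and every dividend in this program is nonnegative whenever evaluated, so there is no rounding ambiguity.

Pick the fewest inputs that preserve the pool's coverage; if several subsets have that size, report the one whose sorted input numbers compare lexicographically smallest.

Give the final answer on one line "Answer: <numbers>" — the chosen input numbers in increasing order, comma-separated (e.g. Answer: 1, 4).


test 1 (a=3, v=17) fires B1->T, B1->T, B1->T, B1->F, B3->E, B4->E, B2->F, B6->S, B5->T, B8->E, B7->T, B9->T; hits B1=T, B1=F, B2=F, B3=E, B4=E, B5=T, B6=S, B7=T, B8=E, B9=T
test 2 (a=1, v=6) fires B1->T, B1->T, B1->T, B1->F, B3->S, B2->F, B6->S, B5->T, B8->E, B7->F; hits B1=T, B1=F, B2=F, B3=S, B5=T, B6=S, B7=F, B8=E
test 3 (a=8, v=4) fires B1->T, B1->T, B1->T, B1->F, B3->S, B2->F, B6->E, B5->F, B8->S, B7->F; hits B1=T, B1=F, B2=F, B3=S, B5=F, B6=E, B7=F, B8=S
test 4 (a=1, v=8) fires B1->T, B1->T, B1->T, B1->F, B3->S, B2->F, B6->S, B5->T, B8->E, B7->F; hits B1=T, B1=F, B2=F, B3=S, B5=T, B6=S, B7=F, B8=E
the full pool covers 15 outcomes: B1=T, B1=F, B2=F, B3=S, B3=E, B4=E, B5=T, B5=F, B6=S, B6=E, B7=T, B7=F, B8=S, B8=E, B9=T
every size-1 subset falls short of the 15 outcomes (best: 10/15)
at size 2, {1, 3} reaches all 15 outcomes; every lexicographically earlier size-2 subset fails
Answer: 1, 3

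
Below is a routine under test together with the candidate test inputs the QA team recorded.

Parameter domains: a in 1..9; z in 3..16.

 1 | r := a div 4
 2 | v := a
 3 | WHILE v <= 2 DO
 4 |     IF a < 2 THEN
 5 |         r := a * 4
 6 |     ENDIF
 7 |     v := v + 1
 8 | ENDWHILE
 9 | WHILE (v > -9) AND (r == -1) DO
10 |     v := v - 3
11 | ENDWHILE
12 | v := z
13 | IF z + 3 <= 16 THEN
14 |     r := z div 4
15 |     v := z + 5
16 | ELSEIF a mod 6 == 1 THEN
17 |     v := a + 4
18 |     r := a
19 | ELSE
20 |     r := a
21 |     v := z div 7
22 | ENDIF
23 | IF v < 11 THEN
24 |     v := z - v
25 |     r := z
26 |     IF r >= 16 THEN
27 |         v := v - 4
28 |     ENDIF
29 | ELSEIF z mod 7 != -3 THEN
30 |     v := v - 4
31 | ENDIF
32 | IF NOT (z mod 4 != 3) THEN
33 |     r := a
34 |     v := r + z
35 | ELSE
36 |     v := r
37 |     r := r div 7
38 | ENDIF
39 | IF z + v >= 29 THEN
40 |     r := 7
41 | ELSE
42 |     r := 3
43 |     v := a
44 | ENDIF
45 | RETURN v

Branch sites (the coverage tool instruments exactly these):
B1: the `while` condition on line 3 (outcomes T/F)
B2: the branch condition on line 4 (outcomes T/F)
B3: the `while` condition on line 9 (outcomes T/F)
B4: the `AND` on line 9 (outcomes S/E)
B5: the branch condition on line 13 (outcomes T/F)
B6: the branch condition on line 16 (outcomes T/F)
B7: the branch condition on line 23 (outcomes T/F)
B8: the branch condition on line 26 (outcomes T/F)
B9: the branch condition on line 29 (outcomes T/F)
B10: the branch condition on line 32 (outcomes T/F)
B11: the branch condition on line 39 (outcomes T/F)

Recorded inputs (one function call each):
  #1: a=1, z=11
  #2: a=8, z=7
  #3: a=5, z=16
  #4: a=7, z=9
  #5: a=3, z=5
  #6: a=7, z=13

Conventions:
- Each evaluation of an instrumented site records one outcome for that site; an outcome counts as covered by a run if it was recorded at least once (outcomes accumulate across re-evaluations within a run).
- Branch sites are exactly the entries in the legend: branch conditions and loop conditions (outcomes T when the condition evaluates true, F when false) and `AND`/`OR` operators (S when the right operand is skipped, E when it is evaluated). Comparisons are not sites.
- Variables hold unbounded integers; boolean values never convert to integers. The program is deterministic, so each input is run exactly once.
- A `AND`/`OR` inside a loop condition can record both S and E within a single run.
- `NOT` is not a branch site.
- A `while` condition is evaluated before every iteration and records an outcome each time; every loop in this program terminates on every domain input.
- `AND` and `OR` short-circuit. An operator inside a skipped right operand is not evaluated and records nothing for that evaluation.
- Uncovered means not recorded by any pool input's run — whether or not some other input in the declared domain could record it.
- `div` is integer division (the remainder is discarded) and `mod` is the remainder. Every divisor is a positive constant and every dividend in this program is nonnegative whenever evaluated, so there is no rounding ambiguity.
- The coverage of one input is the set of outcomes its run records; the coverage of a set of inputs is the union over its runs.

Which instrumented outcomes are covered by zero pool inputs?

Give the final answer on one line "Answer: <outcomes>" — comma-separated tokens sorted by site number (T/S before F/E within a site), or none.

#1 (a=1, z=11) -> B1->T, B2->T, B1->T, B2->T, B1->F, B4->E, B3->F, B5->T, B7->F, B9->T, B10->T, B11->F; covered: B1=T, B1=F, B2=T, B3=F, B4=E, B5=T, B7=F, B9=T, B10=T, B11=F
#2 (a=8, z=7) -> B1->F, B4->E, B3->F, B5->T, B7->F, B9->T, B10->T, B11->F; covered: B1=F, B3=F, B4=E, B5=T, B7=F, B9=T, B10=T, B11=F
#3 (a=5, z=16) -> B1->F, B4->E, B3->F, B5->F, B6->F, B7->T, B8->T, B10->F, B11->T; covered: B1=F, B3=F, B4=E, B5=F, B6=F, B7=T, B8=T, B10=F, B11=T
#4 (a=7, z=9) -> B1->F, B4->E, B3->F, B5->T, B7->F, B9->T, B10->F, B11->F; covered: B1=F, B3=F, B4=E, B5=T, B7=F, B9=T, B10=F, B11=F
#5 (a=3, z=5) -> B1->F, B4->E, B3->F, B5->T, B7->T, B8->F, B10->F, B11->F; covered: B1=F, B3=F, B4=E, B5=T, B7=T, B8=F, B10=F, B11=F
#6 (a=7, z=13) -> B1->F, B4->E, B3->F, B5->T, B7->F, B9->T, B10->F, B11->F; covered: B1=F, B3=F, B4=E, B5=T, B7=F, B9=T, B10=F, B11=F
union over the pool: B1=T, B1=F, B2=T, B3=F, B4=E, B5=T, B5=F, B6=F, B7=T, B7=F, B8=T, B8=F, B9=T, B10=T, B10=F, B11=T, B11=F
uncovered (5 of 22): B2=F, B3=T, B4=S, B6=T, B9=F

Answer: B2=F, B3=T, B4=S, B6=T, B9=F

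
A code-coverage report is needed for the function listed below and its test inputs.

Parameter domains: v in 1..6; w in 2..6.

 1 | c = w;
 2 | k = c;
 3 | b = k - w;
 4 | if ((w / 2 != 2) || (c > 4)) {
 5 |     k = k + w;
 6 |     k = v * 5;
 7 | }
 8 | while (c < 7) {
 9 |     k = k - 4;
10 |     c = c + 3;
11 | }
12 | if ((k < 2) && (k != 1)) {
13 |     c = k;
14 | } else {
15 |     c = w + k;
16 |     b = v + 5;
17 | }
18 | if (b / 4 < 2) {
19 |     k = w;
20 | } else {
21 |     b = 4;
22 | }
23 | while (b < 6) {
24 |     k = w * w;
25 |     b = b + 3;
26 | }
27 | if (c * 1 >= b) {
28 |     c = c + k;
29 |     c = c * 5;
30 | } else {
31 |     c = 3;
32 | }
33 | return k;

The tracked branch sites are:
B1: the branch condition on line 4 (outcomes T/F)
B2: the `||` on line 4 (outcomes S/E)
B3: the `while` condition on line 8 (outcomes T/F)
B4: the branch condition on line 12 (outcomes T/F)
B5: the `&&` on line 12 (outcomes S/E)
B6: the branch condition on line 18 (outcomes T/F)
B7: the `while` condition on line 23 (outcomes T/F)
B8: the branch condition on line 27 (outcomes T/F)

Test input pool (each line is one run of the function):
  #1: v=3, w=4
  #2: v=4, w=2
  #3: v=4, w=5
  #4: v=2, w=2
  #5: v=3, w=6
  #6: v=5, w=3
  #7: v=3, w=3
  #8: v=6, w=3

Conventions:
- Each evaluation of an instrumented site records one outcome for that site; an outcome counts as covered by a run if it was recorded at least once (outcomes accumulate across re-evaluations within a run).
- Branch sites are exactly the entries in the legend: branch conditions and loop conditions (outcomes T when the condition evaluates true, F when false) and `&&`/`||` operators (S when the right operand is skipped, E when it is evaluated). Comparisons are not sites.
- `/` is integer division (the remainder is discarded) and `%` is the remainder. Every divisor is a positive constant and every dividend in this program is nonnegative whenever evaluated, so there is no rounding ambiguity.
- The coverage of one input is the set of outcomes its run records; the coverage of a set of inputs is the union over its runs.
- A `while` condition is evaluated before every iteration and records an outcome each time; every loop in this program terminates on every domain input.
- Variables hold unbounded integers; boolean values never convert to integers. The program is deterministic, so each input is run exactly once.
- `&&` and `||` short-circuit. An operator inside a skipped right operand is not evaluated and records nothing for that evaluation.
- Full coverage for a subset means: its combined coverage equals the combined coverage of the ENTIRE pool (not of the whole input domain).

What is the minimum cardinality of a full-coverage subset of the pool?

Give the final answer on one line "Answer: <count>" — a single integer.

input #1 (v=3, w=4): covers B1=F, B2=E, B3=T, B3=F, B4=T, B5=E, B6=T, B7=T, B7=F, B8=F
input #2 (v=4, w=2): covers B1=T, B2=S, B3=T, B3=F, B4=F, B5=S, B6=F, B7=T, B7=F, B8=T
input #3 (v=4, w=5): covers B1=T, B2=E, B3=T, B3=F, B4=F, B5=S, B6=F, B7=T, B7=F, B8=T
input #4 (v=2, w=2): covers B1=T, B2=S, B3=T, B3=F, B4=F, B5=S, B6=T, B7=F, B8=F
input #5 (v=3, w=6): covers B1=T, B2=S, B3=T, B3=F, B4=F, B5=S, B6=F, B7=T, B7=F, B8=T
input #6 (v=5, w=3): covers B1=T, B2=S, B3=T, B3=F, B4=F, B5=S, B6=F, B7=T, B7=F, B8=T
input #7 (v=3, w=3): covers B1=T, B2=S, B3=T, B3=F, B4=F, B5=S, B6=F, B7=T, B7=F, B8=T
input #8 (v=6, w=3): covers B1=T, B2=S, B3=T, B3=F, B4=F, B5=S, B6=F, B7=T, B7=F, B8=T
union over all inputs: B1=T, B1=F, B2=S, B2=E, B3=T, B3=F, B4=T, B4=F, B5=S, B5=E, B6=T, B6=F, B7=T, B7=F, B8=T, B8=F (16 outcomes)
every size-1 subset falls short of the 16 outcomes (best: 10/16)
at size 2, {1, 2} reaches all 16 outcomes; every lexicographically earlier size-2 subset fails

Answer: 2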